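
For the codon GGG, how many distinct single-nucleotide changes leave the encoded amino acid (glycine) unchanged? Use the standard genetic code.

Position 1: none → 0 synonymous.
Position 2: none → 0 synonymous.
Position 3: GGU, GGC, GGA → 3 synonymous.
Total: 0 + 0 + 3 = 3.

3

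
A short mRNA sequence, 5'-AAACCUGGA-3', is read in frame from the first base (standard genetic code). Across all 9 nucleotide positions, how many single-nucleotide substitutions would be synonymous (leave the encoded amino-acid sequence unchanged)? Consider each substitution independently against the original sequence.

7

Codon 1 (AAA, Lys): 1 synonymous substitution.
Codon 2 (CCU, Pro): 3 synonymous substitutions.
Codon 3 (GGA, Gly): 3 synonymous substitutions.
Total: 1 + 3 + 3 = 7.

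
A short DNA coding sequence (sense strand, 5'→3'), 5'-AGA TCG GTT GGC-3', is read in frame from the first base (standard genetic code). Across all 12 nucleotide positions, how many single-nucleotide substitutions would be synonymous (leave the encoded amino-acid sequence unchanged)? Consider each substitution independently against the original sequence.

11

Codon 1 (AGA, Arg): 2 synonymous substitutions.
Codon 2 (TCG, Ser): 3 synonymous substitutions.
Codon 3 (GTT, Val): 3 synonymous substitutions.
Codon 4 (GGC, Gly): 3 synonymous substitutions.
Total: 2 + 3 + 3 + 3 = 11.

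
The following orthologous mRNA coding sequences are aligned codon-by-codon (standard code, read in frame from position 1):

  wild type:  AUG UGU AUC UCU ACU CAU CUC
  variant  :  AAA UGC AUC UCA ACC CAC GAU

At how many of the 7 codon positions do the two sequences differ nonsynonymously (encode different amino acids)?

2

Codon 1: AUG Met / AAA Lys — nonsynonymous.
Codon 2: UGU Cys / UGC Cys — synonymous.
Codon 3: AUC Ile / AUC Ile — identical.
Codon 4: UCU Ser / UCA Ser — synonymous.
Codon 5: ACU Thr / ACC Thr — synonymous.
Codon 6: CAU His / CAC His — synonymous.
Codon 7: CUC Leu / GAU Asp — nonsynonymous.
Nonsynonymous differences: 2.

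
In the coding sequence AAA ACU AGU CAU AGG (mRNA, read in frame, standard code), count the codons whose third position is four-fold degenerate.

Codon 1 AAA (Lys): third position 2-fold.
Codon 2 ACU (Thr): third position 4-fold.
Codon 3 AGU (Ser): third position 2-fold.
Codon 4 CAU (His): third position 2-fold.
Codon 5 AGG (Arg): third position 2-fold.
Four-fold degenerate third positions: 1.

1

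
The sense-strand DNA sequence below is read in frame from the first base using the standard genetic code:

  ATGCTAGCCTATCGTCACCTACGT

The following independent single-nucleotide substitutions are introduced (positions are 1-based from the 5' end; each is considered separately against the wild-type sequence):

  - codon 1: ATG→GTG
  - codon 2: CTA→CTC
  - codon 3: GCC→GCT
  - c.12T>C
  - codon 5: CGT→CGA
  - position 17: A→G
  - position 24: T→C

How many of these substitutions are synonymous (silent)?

5

Codon 1: ATG (Met) → GTG (Val) — missense.
Codon 2: CTA (Leu) → CTC (Leu) — synonymous.
Codon 3: GCC (Ala) → GCT (Ala) — synonymous.
Codon 4: TAT (Tyr) → TAC (Tyr) — synonymous.
Codon 5: CGT (Arg) → CGA (Arg) — synonymous.
Codon 6: CAC (His) → CGC (Arg) — missense.
Codon 8: CGT (Arg) → CGC (Arg) — synonymous.
Synonymous: 5 of 7.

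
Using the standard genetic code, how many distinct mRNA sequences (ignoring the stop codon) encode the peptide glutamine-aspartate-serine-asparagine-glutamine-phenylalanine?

192

Gln: 2 codons.
Asp: 2 codons.
Ser: 6 codons.
Asn: 2 codons.
Gln: 2 codons.
Phe: 2 codons.
2 × 2 × 6 × 2 × 2 × 2 = 192.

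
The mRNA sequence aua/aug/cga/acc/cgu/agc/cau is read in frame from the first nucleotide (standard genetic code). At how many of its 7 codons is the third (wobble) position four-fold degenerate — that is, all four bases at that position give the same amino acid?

Codon 1 AUA (Ile): third position 3-fold.
Codon 2 AUG (Met): third position 1-fold.
Codon 3 CGA (Arg): third position 4-fold.
Codon 4 ACC (Thr): third position 4-fold.
Codon 5 CGU (Arg): third position 4-fold.
Codon 6 AGC (Ser): third position 2-fold.
Codon 7 CAU (His): third position 2-fold.
Four-fold degenerate third positions: 3.

3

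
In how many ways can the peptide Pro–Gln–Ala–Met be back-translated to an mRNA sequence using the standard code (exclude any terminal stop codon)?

32

Pro: 4 codons.
Gln: 2 codons.
Ala: 4 codons.
Met: 1 codon.
4 × 2 × 4 × 1 = 32.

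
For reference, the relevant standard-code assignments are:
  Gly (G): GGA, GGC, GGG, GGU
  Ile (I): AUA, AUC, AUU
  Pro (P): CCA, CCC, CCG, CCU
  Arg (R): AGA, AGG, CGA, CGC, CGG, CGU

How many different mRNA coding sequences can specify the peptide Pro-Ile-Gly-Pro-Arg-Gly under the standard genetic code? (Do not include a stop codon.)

4608

Pro: 4 codons.
Ile: 3 codons.
Gly: 4 codons.
Pro: 4 codons.
Arg: 6 codons.
Gly: 4 codons.
4 × 3 × 4 × 4 × 6 × 4 = 4608.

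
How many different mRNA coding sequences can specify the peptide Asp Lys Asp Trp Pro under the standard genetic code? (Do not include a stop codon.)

Asp: 2 codons.
Lys: 2 codons.
Asp: 2 codons.
Trp: 1 codon.
Pro: 4 codons.
2 × 2 × 2 × 1 × 4 = 32.

32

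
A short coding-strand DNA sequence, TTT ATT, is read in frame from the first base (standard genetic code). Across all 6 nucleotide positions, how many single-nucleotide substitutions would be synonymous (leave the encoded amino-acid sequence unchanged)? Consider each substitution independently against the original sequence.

Codon 1 (TTT, Phe): 1 synonymous substitution.
Codon 2 (ATT, Ile): 2 synonymous substitutions.
Total: 1 + 2 = 3.

3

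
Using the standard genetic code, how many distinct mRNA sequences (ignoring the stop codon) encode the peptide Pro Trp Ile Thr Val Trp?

Pro: 4 codons.
Trp: 1 codon.
Ile: 3 codons.
Thr: 4 codons.
Val: 4 codons.
Trp: 1 codon.
4 × 1 × 3 × 4 × 4 × 1 = 192.

192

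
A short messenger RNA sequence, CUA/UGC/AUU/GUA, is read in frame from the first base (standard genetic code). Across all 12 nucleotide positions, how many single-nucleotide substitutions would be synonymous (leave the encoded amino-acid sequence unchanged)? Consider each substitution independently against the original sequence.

10

Codon 1 (CUA, Leu): 4 synonymous substitutions.
Codon 2 (UGC, Cys): 1 synonymous substitution.
Codon 3 (AUU, Ile): 2 synonymous substitutions.
Codon 4 (GUA, Val): 3 synonymous substitutions.
Total: 4 + 1 + 2 + 3 = 10.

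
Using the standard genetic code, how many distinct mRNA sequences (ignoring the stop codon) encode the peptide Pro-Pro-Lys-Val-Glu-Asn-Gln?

1024

Pro: 4 codons.
Pro: 4 codons.
Lys: 2 codons.
Val: 4 codons.
Glu: 2 codons.
Asn: 2 codons.
Gln: 2 codons.
4 × 4 × 2 × 4 × 2 × 2 × 2 = 1024.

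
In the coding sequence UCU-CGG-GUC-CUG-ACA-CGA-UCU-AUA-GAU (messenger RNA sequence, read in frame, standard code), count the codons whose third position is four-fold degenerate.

Codon 1 UCU (Ser): third position 4-fold.
Codon 2 CGG (Arg): third position 4-fold.
Codon 3 GUC (Val): third position 4-fold.
Codon 4 CUG (Leu): third position 4-fold.
Codon 5 ACA (Thr): third position 4-fold.
Codon 6 CGA (Arg): third position 4-fold.
Codon 7 UCU (Ser): third position 4-fold.
Codon 8 AUA (Ile): third position 3-fold.
Codon 9 GAU (Asp): third position 2-fold.
Four-fold degenerate third positions: 7.

7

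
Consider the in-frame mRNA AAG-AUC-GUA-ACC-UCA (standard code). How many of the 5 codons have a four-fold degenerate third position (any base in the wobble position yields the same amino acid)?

Codon 1 AAG (Lys): third position 2-fold.
Codon 2 AUC (Ile): third position 3-fold.
Codon 3 GUA (Val): third position 4-fold.
Codon 4 ACC (Thr): third position 4-fold.
Codon 5 UCA (Ser): third position 4-fold.
Four-fold degenerate third positions: 3.

3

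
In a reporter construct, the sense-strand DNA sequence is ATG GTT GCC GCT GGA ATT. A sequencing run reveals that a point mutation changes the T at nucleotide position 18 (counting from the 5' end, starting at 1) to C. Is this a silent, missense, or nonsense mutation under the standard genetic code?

Position 18 falls in codon 6: ATT → Ile.
After the substitution the codon is ATC → Ile.
Both encode Ile, so the change is synonymous.

silent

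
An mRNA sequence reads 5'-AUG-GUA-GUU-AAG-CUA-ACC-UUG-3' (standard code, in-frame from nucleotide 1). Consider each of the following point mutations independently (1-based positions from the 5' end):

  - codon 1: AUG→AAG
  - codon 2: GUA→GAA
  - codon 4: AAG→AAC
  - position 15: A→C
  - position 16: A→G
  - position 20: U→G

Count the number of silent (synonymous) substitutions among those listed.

Codon 1: AUG (Met) → AAG (Lys) — missense.
Codon 2: GUA (Val) → GAA (Glu) — missense.
Codon 4: AAG (Lys) → AAC (Asn) — missense.
Codon 5: CUA (Leu) → CUC (Leu) — synonymous.
Codon 6: ACC (Thr) → GCC (Ala) — missense.
Codon 7: UUG (Leu) → UGG (Trp) — missense.
Synonymous: 1 of 6.

1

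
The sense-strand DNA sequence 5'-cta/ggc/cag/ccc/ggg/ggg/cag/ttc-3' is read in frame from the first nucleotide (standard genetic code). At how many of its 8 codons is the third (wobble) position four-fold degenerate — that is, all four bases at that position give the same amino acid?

5

Codon 1 CTA (Leu): third position 4-fold.
Codon 2 GGC (Gly): third position 4-fold.
Codon 3 CAG (Gln): third position 2-fold.
Codon 4 CCC (Pro): third position 4-fold.
Codon 5 GGG (Gly): third position 4-fold.
Codon 6 GGG (Gly): third position 4-fold.
Codon 7 CAG (Gln): third position 2-fold.
Codon 8 TTC (Phe): third position 2-fold.
Four-fold degenerate third positions: 5.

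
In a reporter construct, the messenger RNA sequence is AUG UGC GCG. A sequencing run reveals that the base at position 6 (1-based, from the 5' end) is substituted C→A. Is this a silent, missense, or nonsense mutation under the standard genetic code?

Position 6 falls in codon 2: UGC → Cys.
After the substitution the codon is UGA → Stop.
The new codon is a stop codon, so this is a nonsense mutation.

nonsense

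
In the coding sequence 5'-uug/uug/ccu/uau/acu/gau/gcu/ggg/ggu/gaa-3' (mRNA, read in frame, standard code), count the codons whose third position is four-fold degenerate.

5

Codon 1 UUG (Leu): third position 2-fold.
Codon 2 UUG (Leu): third position 2-fold.
Codon 3 CCU (Pro): third position 4-fold.
Codon 4 UAU (Tyr): third position 2-fold.
Codon 5 ACU (Thr): third position 4-fold.
Codon 6 GAU (Asp): third position 2-fold.
Codon 7 GCU (Ala): third position 4-fold.
Codon 8 GGG (Gly): third position 4-fold.
Codon 9 GGU (Gly): third position 4-fold.
Codon 10 GAA (Glu): third position 2-fold.
Four-fold degenerate third positions: 5.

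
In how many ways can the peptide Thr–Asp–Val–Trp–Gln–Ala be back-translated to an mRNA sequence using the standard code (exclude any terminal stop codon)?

256

Thr: 4 codons.
Asp: 2 codons.
Val: 4 codons.
Trp: 1 codon.
Gln: 2 codons.
Ala: 4 codons.
4 × 2 × 4 × 1 × 2 × 4 = 256.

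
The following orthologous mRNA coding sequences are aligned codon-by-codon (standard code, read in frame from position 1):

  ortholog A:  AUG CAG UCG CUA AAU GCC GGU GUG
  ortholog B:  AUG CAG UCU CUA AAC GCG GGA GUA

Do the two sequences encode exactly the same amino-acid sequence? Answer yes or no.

Codon 1: AUG Met / AUG Met — identical.
Codon 2: CAG Gln / CAG Gln — identical.
Codon 3: UCG Ser / UCU Ser — synonymous.
Codon 4: CUA Leu / CUA Leu — identical.
Codon 5: AAU Asn / AAC Asn — synonymous.
Codon 6: GCC Ala / GCG Ala — synonymous.
Codon 7: GGU Gly / GGA Gly — synonymous.
Codon 8: GUG Val / GUA Val — synonymous.
Nonsynonymous differences: 0 → same protein.

yes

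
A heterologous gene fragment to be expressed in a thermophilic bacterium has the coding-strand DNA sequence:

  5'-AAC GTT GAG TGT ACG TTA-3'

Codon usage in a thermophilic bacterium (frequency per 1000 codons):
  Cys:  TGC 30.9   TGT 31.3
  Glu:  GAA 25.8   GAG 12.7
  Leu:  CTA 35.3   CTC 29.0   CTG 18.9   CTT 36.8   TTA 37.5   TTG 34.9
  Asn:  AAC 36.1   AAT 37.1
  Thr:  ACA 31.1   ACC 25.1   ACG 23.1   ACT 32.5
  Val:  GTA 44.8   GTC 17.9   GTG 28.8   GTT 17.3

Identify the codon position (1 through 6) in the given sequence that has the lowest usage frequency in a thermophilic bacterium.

3

Codon 1 AAC (Asn): 36.1 per 1000.
Codon 2 GTT (Val): 17.3 per 1000.
Codon 3 GAG (Glu): 12.7 per 1000.
Codon 4 TGT (Cys): 31.3 per 1000.
Codon 5 ACG (Thr): 23.1 per 1000.
Codon 6 TTA (Leu): 37.5 per 1000.
Lowest frequency is 12.7 at codon 3.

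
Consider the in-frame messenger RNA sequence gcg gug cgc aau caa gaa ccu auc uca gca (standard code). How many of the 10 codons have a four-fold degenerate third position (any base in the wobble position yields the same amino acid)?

Codon 1 GCG (Ala): third position 4-fold.
Codon 2 GUG (Val): third position 4-fold.
Codon 3 CGC (Arg): third position 4-fold.
Codon 4 AAU (Asn): third position 2-fold.
Codon 5 CAA (Gln): third position 2-fold.
Codon 6 GAA (Glu): third position 2-fold.
Codon 7 CCU (Pro): third position 4-fold.
Codon 8 AUC (Ile): third position 3-fold.
Codon 9 UCA (Ser): third position 4-fold.
Codon 10 GCA (Ala): third position 4-fold.
Four-fold degenerate third positions: 6.

6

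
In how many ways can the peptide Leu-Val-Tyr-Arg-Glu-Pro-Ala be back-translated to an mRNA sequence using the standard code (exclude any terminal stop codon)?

Leu: 6 codons.
Val: 4 codons.
Tyr: 2 codons.
Arg: 6 codons.
Glu: 2 codons.
Pro: 4 codons.
Ala: 4 codons.
6 × 4 × 2 × 6 × 2 × 4 × 4 = 9216.

9216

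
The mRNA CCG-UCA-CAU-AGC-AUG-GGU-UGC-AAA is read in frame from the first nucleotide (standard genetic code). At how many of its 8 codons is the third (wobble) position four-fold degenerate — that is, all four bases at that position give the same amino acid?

Codon 1 CCG (Pro): third position 4-fold.
Codon 2 UCA (Ser): third position 4-fold.
Codon 3 CAU (His): third position 2-fold.
Codon 4 AGC (Ser): third position 2-fold.
Codon 5 AUG (Met): third position 1-fold.
Codon 6 GGU (Gly): third position 4-fold.
Codon 7 UGC (Cys): third position 2-fold.
Codon 8 AAA (Lys): third position 2-fold.
Four-fold degenerate third positions: 3.

3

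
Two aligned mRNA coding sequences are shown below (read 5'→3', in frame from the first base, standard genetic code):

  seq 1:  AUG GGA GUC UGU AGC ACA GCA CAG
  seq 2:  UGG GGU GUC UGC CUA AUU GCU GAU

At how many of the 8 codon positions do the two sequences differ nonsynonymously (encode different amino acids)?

4

Codon 1: AUG Met / UGG Trp — nonsynonymous.
Codon 2: GGA Gly / GGU Gly — synonymous.
Codon 3: GUC Val / GUC Val — identical.
Codon 4: UGU Cys / UGC Cys — synonymous.
Codon 5: AGC Ser / CUA Leu — nonsynonymous.
Codon 6: ACA Thr / AUU Ile — nonsynonymous.
Codon 7: GCA Ala / GCU Ala — synonymous.
Codon 8: CAG Gln / GAU Asp — nonsynonymous.
Nonsynonymous differences: 4.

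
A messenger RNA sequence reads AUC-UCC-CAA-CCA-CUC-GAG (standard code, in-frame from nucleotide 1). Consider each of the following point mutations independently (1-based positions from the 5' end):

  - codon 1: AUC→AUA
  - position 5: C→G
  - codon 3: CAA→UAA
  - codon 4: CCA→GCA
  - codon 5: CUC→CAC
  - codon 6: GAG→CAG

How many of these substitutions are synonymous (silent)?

Codon 1: AUC (Ile) → AUA (Ile) — synonymous.
Codon 2: UCC (Ser) → UGC (Cys) — missense.
Codon 3: CAA (Gln) → UAA (Stop) — nonsense.
Codon 4: CCA (Pro) → GCA (Ala) — missense.
Codon 5: CUC (Leu) → CAC (His) — missense.
Codon 6: GAG (Glu) → CAG (Gln) — missense.
Synonymous: 1 of 6.

1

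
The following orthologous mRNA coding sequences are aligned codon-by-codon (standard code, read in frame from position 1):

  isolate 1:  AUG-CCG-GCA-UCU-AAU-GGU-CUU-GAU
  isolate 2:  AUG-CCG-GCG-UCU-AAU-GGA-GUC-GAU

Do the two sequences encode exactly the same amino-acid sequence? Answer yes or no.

no

Codon 1: AUG Met / AUG Met — identical.
Codon 2: CCG Pro / CCG Pro — identical.
Codon 3: GCA Ala / GCG Ala — synonymous.
Codon 4: UCU Ser / UCU Ser — identical.
Codon 5: AAU Asn / AAU Asn — identical.
Codon 6: GGU Gly / GGA Gly — synonymous.
Codon 7: CUU Leu / GUC Val — nonsynonymous.
Codon 8: GAU Asp / GAU Asp — identical.
Nonsynonymous differences: 1 → different protein.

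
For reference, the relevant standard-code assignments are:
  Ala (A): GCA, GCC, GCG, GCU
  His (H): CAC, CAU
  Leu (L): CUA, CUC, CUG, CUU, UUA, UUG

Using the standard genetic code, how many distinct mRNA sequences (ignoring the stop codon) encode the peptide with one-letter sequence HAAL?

His: 2 codons.
Ala: 4 codons.
Ala: 4 codons.
Leu: 6 codons.
2 × 4 × 4 × 6 = 192.

192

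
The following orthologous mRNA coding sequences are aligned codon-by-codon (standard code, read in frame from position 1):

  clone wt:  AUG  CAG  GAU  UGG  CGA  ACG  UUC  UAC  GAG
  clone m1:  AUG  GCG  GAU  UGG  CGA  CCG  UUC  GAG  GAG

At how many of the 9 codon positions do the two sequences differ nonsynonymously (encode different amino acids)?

3

Codon 1: AUG Met / AUG Met — identical.
Codon 2: CAG Gln / GCG Ala — nonsynonymous.
Codon 3: GAU Asp / GAU Asp — identical.
Codon 4: UGG Trp / UGG Trp — identical.
Codon 5: CGA Arg / CGA Arg — identical.
Codon 6: ACG Thr / CCG Pro — nonsynonymous.
Codon 7: UUC Phe / UUC Phe — identical.
Codon 8: UAC Tyr / GAG Glu — nonsynonymous.
Codon 9: GAG Glu / GAG Glu — identical.
Nonsynonymous differences: 3.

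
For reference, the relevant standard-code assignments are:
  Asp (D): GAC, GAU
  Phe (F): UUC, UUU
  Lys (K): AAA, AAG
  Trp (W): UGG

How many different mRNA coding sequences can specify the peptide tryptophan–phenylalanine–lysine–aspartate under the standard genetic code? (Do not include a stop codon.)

Trp: 1 codon.
Phe: 2 codons.
Lys: 2 codons.
Asp: 2 codons.
1 × 2 × 2 × 2 = 8.

8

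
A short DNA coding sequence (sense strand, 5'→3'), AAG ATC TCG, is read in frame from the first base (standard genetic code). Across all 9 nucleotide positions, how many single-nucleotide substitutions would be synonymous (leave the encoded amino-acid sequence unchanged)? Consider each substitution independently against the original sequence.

6

Codon 1 (AAG, Lys): 1 synonymous substitution.
Codon 2 (ATC, Ile): 2 synonymous substitutions.
Codon 3 (TCG, Ser): 3 synonymous substitutions.
Total: 1 + 2 + 3 = 6.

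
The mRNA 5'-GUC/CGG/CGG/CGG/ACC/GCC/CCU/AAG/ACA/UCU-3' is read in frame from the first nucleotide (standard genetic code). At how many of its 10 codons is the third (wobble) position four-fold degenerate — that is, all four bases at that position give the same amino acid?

9

Codon 1 GUC (Val): third position 4-fold.
Codon 2 CGG (Arg): third position 4-fold.
Codon 3 CGG (Arg): third position 4-fold.
Codon 4 CGG (Arg): third position 4-fold.
Codon 5 ACC (Thr): third position 4-fold.
Codon 6 GCC (Ala): third position 4-fold.
Codon 7 CCU (Pro): third position 4-fold.
Codon 8 AAG (Lys): third position 2-fold.
Codon 9 ACA (Thr): third position 4-fold.
Codon 10 UCU (Ser): third position 4-fold.
Four-fold degenerate third positions: 9.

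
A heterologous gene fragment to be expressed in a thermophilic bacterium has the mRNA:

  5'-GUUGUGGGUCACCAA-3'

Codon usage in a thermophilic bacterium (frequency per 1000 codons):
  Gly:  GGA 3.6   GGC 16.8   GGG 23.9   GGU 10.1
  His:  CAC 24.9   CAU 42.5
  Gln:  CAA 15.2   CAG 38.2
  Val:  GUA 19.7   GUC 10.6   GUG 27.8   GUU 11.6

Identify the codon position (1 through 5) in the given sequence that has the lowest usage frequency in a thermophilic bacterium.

Codon 1 GUU (Val): 11.6 per 1000.
Codon 2 GUG (Val): 27.8 per 1000.
Codon 3 GGU (Gly): 10.1 per 1000.
Codon 4 CAC (His): 24.9 per 1000.
Codon 5 CAA (Gln): 15.2 per 1000.
Lowest frequency is 10.1 at codon 3.

3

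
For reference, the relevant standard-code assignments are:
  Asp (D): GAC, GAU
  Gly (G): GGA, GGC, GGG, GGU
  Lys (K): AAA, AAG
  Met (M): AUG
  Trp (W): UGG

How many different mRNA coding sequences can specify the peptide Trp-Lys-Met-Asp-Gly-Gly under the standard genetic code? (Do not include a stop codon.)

64

Trp: 1 codon.
Lys: 2 codons.
Met: 1 codon.
Asp: 2 codons.
Gly: 4 codons.
Gly: 4 codons.
1 × 2 × 1 × 2 × 4 × 4 = 64.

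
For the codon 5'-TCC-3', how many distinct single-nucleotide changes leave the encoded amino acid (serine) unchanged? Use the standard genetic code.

Position 1: none → 0 synonymous.
Position 2: none → 0 synonymous.
Position 3: TCT, TCA, TCG → 3 synonymous.
Total: 0 + 0 + 3 = 3.

3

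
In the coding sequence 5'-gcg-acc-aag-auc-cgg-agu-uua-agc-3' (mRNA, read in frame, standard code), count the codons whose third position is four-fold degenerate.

Codon 1 GCG (Ala): third position 4-fold.
Codon 2 ACC (Thr): third position 4-fold.
Codon 3 AAG (Lys): third position 2-fold.
Codon 4 AUC (Ile): third position 3-fold.
Codon 5 CGG (Arg): third position 4-fold.
Codon 6 AGU (Ser): third position 2-fold.
Codon 7 UUA (Leu): third position 2-fold.
Codon 8 AGC (Ser): third position 2-fold.
Four-fold degenerate third positions: 3.

3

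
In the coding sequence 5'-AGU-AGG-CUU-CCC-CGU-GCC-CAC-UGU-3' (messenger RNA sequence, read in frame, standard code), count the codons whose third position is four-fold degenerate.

4

Codon 1 AGU (Ser): third position 2-fold.
Codon 2 AGG (Arg): third position 2-fold.
Codon 3 CUU (Leu): third position 4-fold.
Codon 4 CCC (Pro): third position 4-fold.
Codon 5 CGU (Arg): third position 4-fold.
Codon 6 GCC (Ala): third position 4-fold.
Codon 7 CAC (His): third position 2-fold.
Codon 8 UGU (Cys): third position 2-fold.
Four-fold degenerate third positions: 4.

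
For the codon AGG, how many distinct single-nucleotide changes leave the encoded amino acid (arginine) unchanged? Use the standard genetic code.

Position 1: CGG → 1 synonymous.
Position 2: none → 0 synonymous.
Position 3: AGA → 1 synonymous.
Total: 1 + 0 + 1 = 2.

2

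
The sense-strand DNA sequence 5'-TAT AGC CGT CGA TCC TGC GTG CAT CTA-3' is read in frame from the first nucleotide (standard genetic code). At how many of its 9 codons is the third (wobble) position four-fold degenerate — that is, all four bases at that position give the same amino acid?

5

Codon 1 TAT (Tyr): third position 2-fold.
Codon 2 AGC (Ser): third position 2-fold.
Codon 3 CGT (Arg): third position 4-fold.
Codon 4 CGA (Arg): third position 4-fold.
Codon 5 TCC (Ser): third position 4-fold.
Codon 6 TGC (Cys): third position 2-fold.
Codon 7 GTG (Val): third position 4-fold.
Codon 8 CAT (His): third position 2-fold.
Codon 9 CTA (Leu): third position 4-fold.
Four-fold degenerate third positions: 5.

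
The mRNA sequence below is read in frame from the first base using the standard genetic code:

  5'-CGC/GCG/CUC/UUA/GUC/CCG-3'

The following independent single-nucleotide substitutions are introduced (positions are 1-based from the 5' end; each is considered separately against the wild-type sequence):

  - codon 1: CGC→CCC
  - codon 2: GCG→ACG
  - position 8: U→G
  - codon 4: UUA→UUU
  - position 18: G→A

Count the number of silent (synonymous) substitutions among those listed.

1

Codon 1: CGC (Arg) → CCC (Pro) — missense.
Codon 2: GCG (Ala) → ACG (Thr) — missense.
Codon 3: CUC (Leu) → CGC (Arg) — missense.
Codon 4: UUA (Leu) → UUU (Phe) — missense.
Codon 6: CCG (Pro) → CCA (Pro) — synonymous.
Synonymous: 1 of 5.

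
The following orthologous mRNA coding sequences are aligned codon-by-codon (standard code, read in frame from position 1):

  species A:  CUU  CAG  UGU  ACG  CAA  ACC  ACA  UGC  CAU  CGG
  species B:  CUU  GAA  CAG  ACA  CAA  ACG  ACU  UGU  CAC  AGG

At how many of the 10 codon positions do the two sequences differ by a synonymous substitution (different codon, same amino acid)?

6

Codon 1: CUU Leu / CUU Leu — identical.
Codon 2: CAG Gln / GAA Glu — nonsynonymous.
Codon 3: UGU Cys / CAG Gln — nonsynonymous.
Codon 4: ACG Thr / ACA Thr — synonymous.
Codon 5: CAA Gln / CAA Gln — identical.
Codon 6: ACC Thr / ACG Thr — synonymous.
Codon 7: ACA Thr / ACU Thr — synonymous.
Codon 8: UGC Cys / UGU Cys — synonymous.
Codon 9: CAU His / CAC His — synonymous.
Codon 10: CGG Arg / AGG Arg — synonymous.
Synonymous differences: 6.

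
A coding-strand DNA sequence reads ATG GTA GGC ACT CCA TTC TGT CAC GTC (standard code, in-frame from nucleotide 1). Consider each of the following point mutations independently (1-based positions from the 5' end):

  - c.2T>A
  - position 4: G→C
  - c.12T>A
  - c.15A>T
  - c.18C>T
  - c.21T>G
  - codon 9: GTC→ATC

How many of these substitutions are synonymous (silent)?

3

Codon 1: ATG (Met) → AAG (Lys) — missense.
Codon 2: GTA (Val) → CTA (Leu) — missense.
Codon 4: ACT (Thr) → ACA (Thr) — synonymous.
Codon 5: CCA (Pro) → CCT (Pro) — synonymous.
Codon 6: TTC (Phe) → TTT (Phe) — synonymous.
Codon 7: TGT (Cys) → TGG (Trp) — missense.
Codon 9: GTC (Val) → ATC (Ile) — missense.
Synonymous: 3 of 7.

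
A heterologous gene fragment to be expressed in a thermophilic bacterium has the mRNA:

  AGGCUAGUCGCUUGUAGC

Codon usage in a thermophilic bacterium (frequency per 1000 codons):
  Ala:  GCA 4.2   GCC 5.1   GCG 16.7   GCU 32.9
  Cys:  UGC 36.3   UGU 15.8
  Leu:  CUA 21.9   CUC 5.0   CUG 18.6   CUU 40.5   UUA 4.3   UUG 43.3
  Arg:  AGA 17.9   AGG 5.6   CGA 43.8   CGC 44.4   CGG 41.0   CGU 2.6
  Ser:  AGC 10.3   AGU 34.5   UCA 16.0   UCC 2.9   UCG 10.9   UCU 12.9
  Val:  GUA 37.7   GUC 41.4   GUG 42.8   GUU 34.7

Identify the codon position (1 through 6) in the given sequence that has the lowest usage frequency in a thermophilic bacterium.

1

Codon 1 AGG (Arg): 5.6 per 1000.
Codon 2 CUA (Leu): 21.9 per 1000.
Codon 3 GUC (Val): 41.4 per 1000.
Codon 4 GCU (Ala): 32.9 per 1000.
Codon 5 UGU (Cys): 15.8 per 1000.
Codon 6 AGC (Ser): 10.3 per 1000.
Lowest frequency is 5.6 at codon 1.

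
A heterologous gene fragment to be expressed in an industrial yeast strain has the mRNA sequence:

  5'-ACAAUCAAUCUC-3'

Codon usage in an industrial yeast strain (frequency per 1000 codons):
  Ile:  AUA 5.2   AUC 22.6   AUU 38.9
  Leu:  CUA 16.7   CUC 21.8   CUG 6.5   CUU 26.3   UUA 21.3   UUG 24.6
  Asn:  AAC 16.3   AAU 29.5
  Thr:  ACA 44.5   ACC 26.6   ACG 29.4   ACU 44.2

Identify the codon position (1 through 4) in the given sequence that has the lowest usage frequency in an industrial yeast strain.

4

Codon 1 ACA (Thr): 44.5 per 1000.
Codon 2 AUC (Ile): 22.6 per 1000.
Codon 3 AAU (Asn): 29.5 per 1000.
Codon 4 CUC (Leu): 21.8 per 1000.
Lowest frequency is 21.8 at codon 4.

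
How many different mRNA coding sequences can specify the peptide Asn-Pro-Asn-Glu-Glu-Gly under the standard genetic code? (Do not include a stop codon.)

256

Asn: 2 codons.
Pro: 4 codons.
Asn: 2 codons.
Glu: 2 codons.
Glu: 2 codons.
Gly: 4 codons.
2 × 4 × 2 × 2 × 2 × 4 = 256.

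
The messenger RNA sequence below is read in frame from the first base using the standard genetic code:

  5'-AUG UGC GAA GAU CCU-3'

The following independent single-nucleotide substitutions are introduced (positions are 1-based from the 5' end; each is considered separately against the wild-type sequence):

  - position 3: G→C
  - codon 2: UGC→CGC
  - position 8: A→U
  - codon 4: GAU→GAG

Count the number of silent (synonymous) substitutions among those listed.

0

Codon 1: AUG (Met) → AUC (Ile) — missense.
Codon 2: UGC (Cys) → CGC (Arg) — missense.
Codon 3: GAA (Glu) → GUA (Val) — missense.
Codon 4: GAU (Asp) → GAG (Glu) — missense.
Synonymous: 0 of 4.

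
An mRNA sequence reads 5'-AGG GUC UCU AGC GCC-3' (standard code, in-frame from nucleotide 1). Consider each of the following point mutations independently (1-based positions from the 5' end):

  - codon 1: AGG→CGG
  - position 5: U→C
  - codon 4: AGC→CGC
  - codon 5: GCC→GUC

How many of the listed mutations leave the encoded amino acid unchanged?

1

Codon 1: AGG (Arg) → CGG (Arg) — synonymous.
Codon 2: GUC (Val) → GCC (Ala) — missense.
Codon 4: AGC (Ser) → CGC (Arg) — missense.
Codon 5: GCC (Ala) → GUC (Val) — missense.
Synonymous: 1 of 4.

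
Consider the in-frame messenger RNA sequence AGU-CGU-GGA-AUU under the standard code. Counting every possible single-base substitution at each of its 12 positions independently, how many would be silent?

9

Codon 1 (AGU, Ser): 1 synonymous substitution.
Codon 2 (CGU, Arg): 3 synonymous substitutions.
Codon 3 (GGA, Gly): 3 synonymous substitutions.
Codon 4 (AUU, Ile): 2 synonymous substitutions.
Total: 1 + 3 + 3 + 2 = 9.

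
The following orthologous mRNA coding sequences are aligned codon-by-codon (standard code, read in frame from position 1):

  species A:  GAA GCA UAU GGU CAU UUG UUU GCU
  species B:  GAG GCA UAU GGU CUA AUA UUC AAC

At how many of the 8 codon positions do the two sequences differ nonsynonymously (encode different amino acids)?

Codon 1: GAA Glu / GAG Glu — synonymous.
Codon 2: GCA Ala / GCA Ala — identical.
Codon 3: UAU Tyr / UAU Tyr — identical.
Codon 4: GGU Gly / GGU Gly — identical.
Codon 5: CAU His / CUA Leu — nonsynonymous.
Codon 6: UUG Leu / AUA Ile — nonsynonymous.
Codon 7: UUU Phe / UUC Phe — synonymous.
Codon 8: GCU Ala / AAC Asn — nonsynonymous.
Nonsynonymous differences: 3.

3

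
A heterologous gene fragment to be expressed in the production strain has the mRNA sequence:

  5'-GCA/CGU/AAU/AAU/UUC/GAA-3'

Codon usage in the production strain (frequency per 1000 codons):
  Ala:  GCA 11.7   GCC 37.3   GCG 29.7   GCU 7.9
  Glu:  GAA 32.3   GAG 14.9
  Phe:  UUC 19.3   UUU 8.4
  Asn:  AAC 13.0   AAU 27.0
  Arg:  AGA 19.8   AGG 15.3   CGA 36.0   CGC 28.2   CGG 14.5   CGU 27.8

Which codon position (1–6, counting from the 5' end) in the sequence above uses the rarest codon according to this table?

1

Codon 1 GCA (Ala): 11.7 per 1000.
Codon 2 CGU (Arg): 27.8 per 1000.
Codon 3 AAU (Asn): 27.0 per 1000.
Codon 4 AAU (Asn): 27.0 per 1000.
Codon 5 UUC (Phe): 19.3 per 1000.
Codon 6 GAA (Glu): 32.3 per 1000.
Lowest frequency is 11.7 at codon 1.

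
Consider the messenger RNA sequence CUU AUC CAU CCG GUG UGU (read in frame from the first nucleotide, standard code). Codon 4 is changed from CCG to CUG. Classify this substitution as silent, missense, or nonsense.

missense

Position 11 falls in codon 4: CCG → Pro.
After the substitution the codon is CUG → Leu.
Pro ≠ Leu, so this is a missense mutation.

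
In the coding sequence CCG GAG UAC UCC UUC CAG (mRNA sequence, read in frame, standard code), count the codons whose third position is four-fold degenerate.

2

Codon 1 CCG (Pro): third position 4-fold.
Codon 2 GAG (Glu): third position 2-fold.
Codon 3 UAC (Tyr): third position 2-fold.
Codon 4 UCC (Ser): third position 4-fold.
Codon 5 UUC (Phe): third position 2-fold.
Codon 6 CAG (Gln): third position 2-fold.
Four-fold degenerate third positions: 2.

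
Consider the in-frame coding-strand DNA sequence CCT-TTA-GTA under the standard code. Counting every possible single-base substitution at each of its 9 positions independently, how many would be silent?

Codon 1 (CCT, Pro): 3 synonymous substitutions.
Codon 2 (TTA, Leu): 2 synonymous substitutions.
Codon 3 (GTA, Val): 3 synonymous substitutions.
Total: 3 + 2 + 3 = 8.

8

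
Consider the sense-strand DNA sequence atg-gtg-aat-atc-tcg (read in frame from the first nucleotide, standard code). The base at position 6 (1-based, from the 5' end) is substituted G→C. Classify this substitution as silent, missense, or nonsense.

silent

Position 6 falls in codon 2: GTG → Val.
After the substitution the codon is GTC → Val.
Both encode Val, so the change is synonymous.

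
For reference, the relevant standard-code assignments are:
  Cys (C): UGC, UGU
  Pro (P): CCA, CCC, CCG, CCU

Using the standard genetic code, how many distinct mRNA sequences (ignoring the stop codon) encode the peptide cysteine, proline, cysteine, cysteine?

32

Cys: 2 codons.
Pro: 4 codons.
Cys: 2 codons.
Cys: 2 codons.
2 × 4 × 2 × 2 = 32.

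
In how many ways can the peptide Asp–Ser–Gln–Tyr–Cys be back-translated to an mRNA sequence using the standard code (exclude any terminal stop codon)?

96

Asp: 2 codons.
Ser: 6 codons.
Gln: 2 codons.
Tyr: 2 codons.
Cys: 2 codons.
2 × 6 × 2 × 2 × 2 = 96.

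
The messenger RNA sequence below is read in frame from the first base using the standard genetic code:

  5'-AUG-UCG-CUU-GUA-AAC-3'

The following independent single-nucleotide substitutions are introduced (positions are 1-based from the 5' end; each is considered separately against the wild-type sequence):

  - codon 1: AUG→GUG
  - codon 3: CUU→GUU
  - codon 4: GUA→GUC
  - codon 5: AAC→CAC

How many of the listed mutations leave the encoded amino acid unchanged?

Codon 1: AUG (Met) → GUG (Val) — missense.
Codon 3: CUU (Leu) → GUU (Val) — missense.
Codon 4: GUA (Val) → GUC (Val) — synonymous.
Codon 5: AAC (Asn) → CAC (His) — missense.
Synonymous: 1 of 4.

1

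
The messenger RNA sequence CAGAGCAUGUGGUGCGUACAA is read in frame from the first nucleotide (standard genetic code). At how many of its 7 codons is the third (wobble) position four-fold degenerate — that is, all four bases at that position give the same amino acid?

1

Codon 1 CAG (Gln): third position 2-fold.
Codon 2 AGC (Ser): third position 2-fold.
Codon 3 AUG (Met): third position 1-fold.
Codon 4 UGG (Trp): third position 1-fold.
Codon 5 UGC (Cys): third position 2-fold.
Codon 6 GUA (Val): third position 4-fold.
Codon 7 CAA (Gln): third position 2-fold.
Four-fold degenerate third positions: 1.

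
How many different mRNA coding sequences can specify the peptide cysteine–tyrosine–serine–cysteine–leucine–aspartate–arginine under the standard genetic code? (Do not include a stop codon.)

3456

Cys: 2 codons.
Tyr: 2 codons.
Ser: 6 codons.
Cys: 2 codons.
Leu: 6 codons.
Asp: 2 codons.
Arg: 6 codons.
2 × 2 × 6 × 2 × 6 × 2 × 6 = 3456.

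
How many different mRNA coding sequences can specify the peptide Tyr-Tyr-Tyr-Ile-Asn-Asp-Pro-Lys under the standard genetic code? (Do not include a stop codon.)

Tyr: 2 codons.
Tyr: 2 codons.
Tyr: 2 codons.
Ile: 3 codons.
Asn: 2 codons.
Asp: 2 codons.
Pro: 4 codons.
Lys: 2 codons.
2 × 2 × 2 × 3 × 2 × 2 × 4 × 2 = 768.

768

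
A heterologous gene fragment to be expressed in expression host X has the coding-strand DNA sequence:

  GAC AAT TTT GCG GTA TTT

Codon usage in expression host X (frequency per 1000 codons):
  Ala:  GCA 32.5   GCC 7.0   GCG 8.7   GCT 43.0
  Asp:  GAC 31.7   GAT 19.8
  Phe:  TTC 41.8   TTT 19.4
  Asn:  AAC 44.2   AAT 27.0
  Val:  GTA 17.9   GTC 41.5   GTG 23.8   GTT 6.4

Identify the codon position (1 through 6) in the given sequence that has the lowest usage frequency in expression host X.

Codon 1 GAC (Asp): 31.7 per 1000.
Codon 2 AAT (Asn): 27.0 per 1000.
Codon 3 TTT (Phe): 19.4 per 1000.
Codon 4 GCG (Ala): 8.7 per 1000.
Codon 5 GTA (Val): 17.9 per 1000.
Codon 6 TTT (Phe): 19.4 per 1000.
Lowest frequency is 8.7 at codon 4.

4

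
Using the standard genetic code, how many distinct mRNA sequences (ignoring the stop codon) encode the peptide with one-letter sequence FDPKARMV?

Phe: 2 codons.
Asp: 2 codons.
Pro: 4 codons.
Lys: 2 codons.
Ala: 4 codons.
Arg: 6 codons.
Met: 1 codon.
Val: 4 codons.
2 × 2 × 4 × 2 × 4 × 6 × 1 × 4 = 3072.

3072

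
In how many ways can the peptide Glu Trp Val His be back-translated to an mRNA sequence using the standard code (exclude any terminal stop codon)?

Glu: 2 codons.
Trp: 1 codon.
Val: 4 codons.
His: 2 codons.
2 × 1 × 4 × 2 = 16.

16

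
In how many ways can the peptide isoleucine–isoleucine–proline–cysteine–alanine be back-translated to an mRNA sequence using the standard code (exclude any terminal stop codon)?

Ile: 3 codons.
Ile: 3 codons.
Pro: 4 codons.
Cys: 2 codons.
Ala: 4 codons.
3 × 3 × 4 × 2 × 4 = 288.

288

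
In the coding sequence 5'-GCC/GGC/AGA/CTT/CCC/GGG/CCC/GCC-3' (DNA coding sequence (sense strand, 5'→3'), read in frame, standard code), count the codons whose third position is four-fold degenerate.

7

Codon 1 GCC (Ala): third position 4-fold.
Codon 2 GGC (Gly): third position 4-fold.
Codon 3 AGA (Arg): third position 2-fold.
Codon 4 CTT (Leu): third position 4-fold.
Codon 5 CCC (Pro): third position 4-fold.
Codon 6 GGG (Gly): third position 4-fold.
Codon 7 CCC (Pro): third position 4-fold.
Codon 8 GCC (Ala): third position 4-fold.
Four-fold degenerate third positions: 7.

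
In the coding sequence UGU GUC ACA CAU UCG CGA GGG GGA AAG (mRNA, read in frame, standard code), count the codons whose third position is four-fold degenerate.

6

Codon 1 UGU (Cys): third position 2-fold.
Codon 2 GUC (Val): third position 4-fold.
Codon 3 ACA (Thr): third position 4-fold.
Codon 4 CAU (His): third position 2-fold.
Codon 5 UCG (Ser): third position 4-fold.
Codon 6 CGA (Arg): third position 4-fold.
Codon 7 GGG (Gly): third position 4-fold.
Codon 8 GGA (Gly): third position 4-fold.
Codon 9 AAG (Lys): third position 2-fold.
Four-fold degenerate third positions: 6.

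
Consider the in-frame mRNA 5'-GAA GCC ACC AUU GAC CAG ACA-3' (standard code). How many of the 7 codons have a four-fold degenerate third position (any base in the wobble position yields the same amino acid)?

Codon 1 GAA (Glu): third position 2-fold.
Codon 2 GCC (Ala): third position 4-fold.
Codon 3 ACC (Thr): third position 4-fold.
Codon 4 AUU (Ile): third position 3-fold.
Codon 5 GAC (Asp): third position 2-fold.
Codon 6 CAG (Gln): third position 2-fold.
Codon 7 ACA (Thr): third position 4-fold.
Four-fold degenerate third positions: 3.

3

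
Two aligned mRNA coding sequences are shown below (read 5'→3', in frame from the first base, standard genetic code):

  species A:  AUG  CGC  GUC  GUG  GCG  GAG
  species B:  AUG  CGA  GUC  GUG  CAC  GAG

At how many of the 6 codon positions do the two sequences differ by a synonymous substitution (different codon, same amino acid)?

Codon 1: AUG Met / AUG Met — identical.
Codon 2: CGC Arg / CGA Arg — synonymous.
Codon 3: GUC Val / GUC Val — identical.
Codon 4: GUG Val / GUG Val — identical.
Codon 5: GCG Ala / CAC His — nonsynonymous.
Codon 6: GAG Glu / GAG Glu — identical.
Synonymous differences: 1.

1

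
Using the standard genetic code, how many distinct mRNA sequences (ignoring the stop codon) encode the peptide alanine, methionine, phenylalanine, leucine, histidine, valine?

Ala: 4 codons.
Met: 1 codon.
Phe: 2 codons.
Leu: 6 codons.
His: 2 codons.
Val: 4 codons.
4 × 1 × 2 × 6 × 2 × 4 = 384.

384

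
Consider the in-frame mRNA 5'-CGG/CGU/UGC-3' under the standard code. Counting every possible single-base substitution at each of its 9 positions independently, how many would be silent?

Codon 1 (CGG, Arg): 4 synonymous substitutions.
Codon 2 (CGU, Arg): 3 synonymous substitutions.
Codon 3 (UGC, Cys): 1 synonymous substitution.
Total: 4 + 3 + 1 = 8.

8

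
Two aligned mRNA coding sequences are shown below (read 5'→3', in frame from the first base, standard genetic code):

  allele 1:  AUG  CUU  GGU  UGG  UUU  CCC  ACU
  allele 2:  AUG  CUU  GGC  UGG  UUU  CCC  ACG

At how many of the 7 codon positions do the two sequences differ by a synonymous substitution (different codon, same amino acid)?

2

Codon 1: AUG Met / AUG Met — identical.
Codon 2: CUU Leu / CUU Leu — identical.
Codon 3: GGU Gly / GGC Gly — synonymous.
Codon 4: UGG Trp / UGG Trp — identical.
Codon 5: UUU Phe / UUU Phe — identical.
Codon 6: CCC Pro / CCC Pro — identical.
Codon 7: ACU Thr / ACG Thr — synonymous.
Synonymous differences: 2.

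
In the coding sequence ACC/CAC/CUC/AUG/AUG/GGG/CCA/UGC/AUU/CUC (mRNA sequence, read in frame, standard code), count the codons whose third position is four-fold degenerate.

Codon 1 ACC (Thr): third position 4-fold.
Codon 2 CAC (His): third position 2-fold.
Codon 3 CUC (Leu): third position 4-fold.
Codon 4 AUG (Met): third position 1-fold.
Codon 5 AUG (Met): third position 1-fold.
Codon 6 GGG (Gly): third position 4-fold.
Codon 7 CCA (Pro): third position 4-fold.
Codon 8 UGC (Cys): third position 2-fold.
Codon 9 AUU (Ile): third position 3-fold.
Codon 10 CUC (Leu): third position 4-fold.
Four-fold degenerate third positions: 5.

5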